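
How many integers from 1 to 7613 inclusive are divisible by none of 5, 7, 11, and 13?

4382

1522 + 1087 + 692 + 585 − 217 − 138 − 117 − 98 − 83 − 53 + 19 + 16 + 10 + 7 − 1 = 3231
7613 − 3231 = 4382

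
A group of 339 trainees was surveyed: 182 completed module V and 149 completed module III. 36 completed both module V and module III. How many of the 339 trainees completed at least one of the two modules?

295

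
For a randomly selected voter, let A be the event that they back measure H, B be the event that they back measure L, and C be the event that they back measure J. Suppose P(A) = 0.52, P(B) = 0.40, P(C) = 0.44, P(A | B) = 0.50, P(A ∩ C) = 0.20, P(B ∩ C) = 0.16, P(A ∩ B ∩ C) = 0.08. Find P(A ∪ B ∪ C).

P(A ∩ B) = P(B)·P(A|B) = 0.40 × 0.50 = 0.20
P(A ∪ B ∪ C) = 0.52 + 0.40 + 0.44 − 0.20 − 0.20 − 0.16 + 0.08 = 0.88

0.88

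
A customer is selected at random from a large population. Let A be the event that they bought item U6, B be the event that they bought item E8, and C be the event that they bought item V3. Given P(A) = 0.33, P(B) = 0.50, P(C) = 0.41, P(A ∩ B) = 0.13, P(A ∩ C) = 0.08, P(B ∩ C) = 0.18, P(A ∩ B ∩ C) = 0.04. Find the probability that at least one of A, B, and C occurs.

0.89

Inclusion–exclusion gives
P(A ∪ B ∪ C) = 0.33 + 0.50 + 0.41 − 0.13 − 0.08 − 0.18 + 0.04 = 0.89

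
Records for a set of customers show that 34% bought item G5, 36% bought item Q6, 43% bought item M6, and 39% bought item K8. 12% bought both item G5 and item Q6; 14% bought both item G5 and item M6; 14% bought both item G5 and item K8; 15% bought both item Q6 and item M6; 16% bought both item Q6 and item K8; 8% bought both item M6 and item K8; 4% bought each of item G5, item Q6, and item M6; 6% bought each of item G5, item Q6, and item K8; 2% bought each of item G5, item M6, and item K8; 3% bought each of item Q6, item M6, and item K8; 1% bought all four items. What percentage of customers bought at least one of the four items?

87%

Using inclusion–exclusion:
P(at least one) = 34 + 36 + 43 + 39 − 12 − 14 − 14 − 15 − 16 − 8 + 4 + 6 + 2 + 3 − 1 = 87%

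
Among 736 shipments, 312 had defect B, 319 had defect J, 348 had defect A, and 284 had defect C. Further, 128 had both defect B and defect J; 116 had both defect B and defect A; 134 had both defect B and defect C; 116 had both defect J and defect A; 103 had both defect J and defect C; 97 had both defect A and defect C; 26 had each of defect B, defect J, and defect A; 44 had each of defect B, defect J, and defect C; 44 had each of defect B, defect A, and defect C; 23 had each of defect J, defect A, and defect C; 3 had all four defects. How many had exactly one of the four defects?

274

N(exactly one) = 312 + 319 + 348 + 284 − 2·128 − 2·116 − 2·134 − 2·116 − 2·103 − 2·97 + 3·26 + 3·44 + 3·44 + 3·23 − 4·3 = 274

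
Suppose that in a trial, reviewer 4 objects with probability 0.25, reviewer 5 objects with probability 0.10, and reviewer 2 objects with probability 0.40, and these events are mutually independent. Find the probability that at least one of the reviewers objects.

P(none) = (1 − 0.25) × (1 − 0.10) × (1 − 0.40) = 0.75 × 0.90 × 0.60 = 0.405
P(at least one) = 1 − 0.405 = 0.595

0.595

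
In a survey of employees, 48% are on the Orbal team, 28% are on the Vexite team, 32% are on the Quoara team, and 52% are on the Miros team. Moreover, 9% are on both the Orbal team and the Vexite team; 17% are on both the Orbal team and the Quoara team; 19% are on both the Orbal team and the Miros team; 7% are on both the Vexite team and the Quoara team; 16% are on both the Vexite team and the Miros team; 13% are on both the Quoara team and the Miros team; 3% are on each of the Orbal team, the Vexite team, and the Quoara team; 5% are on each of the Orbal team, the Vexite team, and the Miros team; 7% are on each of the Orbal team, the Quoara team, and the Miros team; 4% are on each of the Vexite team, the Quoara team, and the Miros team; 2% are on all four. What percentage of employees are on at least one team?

96%

Apply inclusion-exclusion:
P(≥1) = 48 + 28 + 32 + 52 − 9 − 17 − 19 − 7 − 16 − 13 + 3 + 5 + 7 + 4 − 2 = 96%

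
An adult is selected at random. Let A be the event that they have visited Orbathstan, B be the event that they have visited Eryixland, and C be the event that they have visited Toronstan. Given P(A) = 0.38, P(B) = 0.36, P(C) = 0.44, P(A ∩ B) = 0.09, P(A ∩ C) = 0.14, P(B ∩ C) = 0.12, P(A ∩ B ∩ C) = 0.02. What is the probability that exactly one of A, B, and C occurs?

0.54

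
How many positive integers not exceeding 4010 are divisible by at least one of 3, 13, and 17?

1687

1336 + 308 + 235 − 102 − 78 − 18 + 6 = 1687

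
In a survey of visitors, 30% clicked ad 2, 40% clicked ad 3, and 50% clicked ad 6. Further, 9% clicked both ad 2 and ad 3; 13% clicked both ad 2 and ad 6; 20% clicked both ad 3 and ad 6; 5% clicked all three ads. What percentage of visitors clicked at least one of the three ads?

83%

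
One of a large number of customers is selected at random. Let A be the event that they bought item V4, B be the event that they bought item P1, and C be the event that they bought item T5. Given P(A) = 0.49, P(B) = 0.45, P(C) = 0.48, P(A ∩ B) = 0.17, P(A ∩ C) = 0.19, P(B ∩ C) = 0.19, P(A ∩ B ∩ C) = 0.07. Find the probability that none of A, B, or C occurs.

Inclusion–exclusion gives
P(A ∪ B ∪ C) = 0.49 + 0.45 + 0.48 − 0.17 − 0.19 − 0.19 + 0.07 = 0.94
P(none) = 1 − 0.94 = 0.06

0.06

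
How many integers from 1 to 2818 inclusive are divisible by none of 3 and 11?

1708

By inclusion–exclusion:
⌊2818/3⌋ + ⌊2818/11⌋ − ⌊2818/33⌋ = 939 + 256 − 85 = 1110
2818 − 1110 = 1708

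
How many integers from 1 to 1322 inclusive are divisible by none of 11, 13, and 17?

1045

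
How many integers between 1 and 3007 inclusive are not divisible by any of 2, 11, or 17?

Apply inclusion-exclusion:
⌊3007/2⌋ + ⌊3007/11⌋ + ⌊3007/17⌋ − ⌊3007/22⌋ − ⌊3007/34⌋ − ⌊3007/187⌋ + ⌊3007/374⌋ = 1503 + 273 + 176 − 136 − 88 − 16 + 8 = 1720
3007 − 1720 = 1287

1287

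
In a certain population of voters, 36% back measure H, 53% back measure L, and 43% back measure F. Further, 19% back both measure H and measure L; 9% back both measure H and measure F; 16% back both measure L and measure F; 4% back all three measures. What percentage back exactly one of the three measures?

56%

P(exactly one) = 36 + 53 + 43 − 2·19 − 2·9 − 2·16 + 3·4 = 56%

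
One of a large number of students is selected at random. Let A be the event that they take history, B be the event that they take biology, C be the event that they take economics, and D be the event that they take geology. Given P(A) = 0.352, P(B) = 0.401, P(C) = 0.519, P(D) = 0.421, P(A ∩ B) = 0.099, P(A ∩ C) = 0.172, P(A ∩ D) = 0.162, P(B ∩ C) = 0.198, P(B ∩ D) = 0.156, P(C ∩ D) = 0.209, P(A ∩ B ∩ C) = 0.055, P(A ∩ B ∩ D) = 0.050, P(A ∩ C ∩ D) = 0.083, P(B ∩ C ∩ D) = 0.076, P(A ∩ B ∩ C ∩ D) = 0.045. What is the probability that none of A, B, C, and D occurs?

0.084

P(A ∪ B ∪ C ∪ D) = 0.352 + 0.401 + 0.519 + 0.421 − 0.099 − 0.172 − 0.162 − 0.198 − 0.156 − 0.209 + 0.055 + 0.050 + 0.083 + 0.076 − 0.045 = 0.916
P(none) = 1 − 0.916 = 0.084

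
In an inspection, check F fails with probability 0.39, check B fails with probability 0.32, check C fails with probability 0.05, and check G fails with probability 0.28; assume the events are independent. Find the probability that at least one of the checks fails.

0.7162768

Independence gives P(none) = ∏(1 − pᵢ).
P(none) = (1 − 0.39) × (1 − 0.32) × (1 − 0.05) × (1 − 0.28) = 0.61 × 0.68 × 0.95 × 0.72 = 0.2837232
P(at least one) = 1 − 0.2837232 = 0.7162768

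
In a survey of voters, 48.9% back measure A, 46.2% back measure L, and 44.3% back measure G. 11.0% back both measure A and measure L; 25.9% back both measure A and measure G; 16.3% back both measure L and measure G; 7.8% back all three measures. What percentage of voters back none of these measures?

Apply inclusion-exclusion:
P(union) = 48.9 + 46.2 + 44.3 − 11.0 − 25.9 − 16.3 + 7.8 = 94.0%
P(none) = 100% − 94.0% = 6.0%

6.0%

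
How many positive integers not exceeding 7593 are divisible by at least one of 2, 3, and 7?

5423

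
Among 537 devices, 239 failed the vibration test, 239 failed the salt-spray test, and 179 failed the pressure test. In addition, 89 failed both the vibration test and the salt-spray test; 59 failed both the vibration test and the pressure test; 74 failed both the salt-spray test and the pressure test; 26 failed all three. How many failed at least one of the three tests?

By inclusion-exclusion,
|at least one| = 239 + 239 + 179 − 89 − 59 − 74 + 26 = 461

461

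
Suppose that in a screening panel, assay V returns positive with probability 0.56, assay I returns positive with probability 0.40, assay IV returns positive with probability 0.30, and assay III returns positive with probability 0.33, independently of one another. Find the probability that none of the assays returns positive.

0.123816

Independence gives P(none) = ∏(1 − pᵢ).
P(none) = (1 − 0.56) × (1 − 0.40) × (1 − 0.30) × (1 − 0.33) = 0.44 × 0.60 × 0.70 × 0.67 = 0.123816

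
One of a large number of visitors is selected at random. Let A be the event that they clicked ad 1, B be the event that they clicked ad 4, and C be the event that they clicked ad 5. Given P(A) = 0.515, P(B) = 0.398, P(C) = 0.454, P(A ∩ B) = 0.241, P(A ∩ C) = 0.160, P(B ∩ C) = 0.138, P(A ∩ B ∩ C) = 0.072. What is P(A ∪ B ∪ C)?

0.900

P(A ∪ B ∪ C) = 0.515 + 0.398 + 0.454 − 0.241 − 0.160 − 0.138 + 0.072 = 0.900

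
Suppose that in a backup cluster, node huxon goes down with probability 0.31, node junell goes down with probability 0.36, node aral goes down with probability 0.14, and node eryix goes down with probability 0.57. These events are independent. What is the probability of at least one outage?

0.83669632

P(none) = (1 − 0.31) × (1 − 0.36) × (1 − 0.14) × (1 − 0.57) = 0.69 × 0.64 × 0.86 × 0.43 = 0.16330368
P(at least one) = 1 − 0.16330368 = 0.83669632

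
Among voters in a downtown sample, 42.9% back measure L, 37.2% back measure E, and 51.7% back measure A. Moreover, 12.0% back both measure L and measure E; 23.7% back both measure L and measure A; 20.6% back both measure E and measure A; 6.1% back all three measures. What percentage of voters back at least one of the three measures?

81.6%

By inclusion-exclusion,
P(at least one) = 42.9 + 37.2 + 51.7 − 12.0 − 23.7 − 20.6 + 6.1 = 81.6%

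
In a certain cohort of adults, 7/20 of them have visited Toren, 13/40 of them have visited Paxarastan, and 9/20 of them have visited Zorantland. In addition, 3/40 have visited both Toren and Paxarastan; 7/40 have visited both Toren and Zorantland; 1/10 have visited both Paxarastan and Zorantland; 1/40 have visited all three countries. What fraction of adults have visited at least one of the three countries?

Using inclusion–exclusion:
P(≥1) = 7/20 + 13/40 + 9/20 − 3/40 − 7/40 − 1/10 + 1/40 = 4/5

4/5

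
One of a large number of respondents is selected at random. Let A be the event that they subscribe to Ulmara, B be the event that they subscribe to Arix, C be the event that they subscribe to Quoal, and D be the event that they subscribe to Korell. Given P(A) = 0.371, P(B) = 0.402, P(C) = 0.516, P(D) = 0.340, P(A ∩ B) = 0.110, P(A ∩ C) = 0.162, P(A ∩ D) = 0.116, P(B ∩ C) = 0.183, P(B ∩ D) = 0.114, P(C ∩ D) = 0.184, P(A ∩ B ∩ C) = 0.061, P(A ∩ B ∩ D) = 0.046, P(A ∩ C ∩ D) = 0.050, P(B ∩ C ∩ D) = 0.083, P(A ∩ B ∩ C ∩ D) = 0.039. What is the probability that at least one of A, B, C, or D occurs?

Apply inclusion-exclusion:
P(A ∪ B ∪ C ∪ D) = 0.371 + 0.402 + 0.516 + 0.340 − 0.110 − 0.162 − 0.116 − 0.183 − 0.114 − 0.184 + 0.061 + 0.046 + 0.050 + 0.083 − 0.039 = 0.961

0.961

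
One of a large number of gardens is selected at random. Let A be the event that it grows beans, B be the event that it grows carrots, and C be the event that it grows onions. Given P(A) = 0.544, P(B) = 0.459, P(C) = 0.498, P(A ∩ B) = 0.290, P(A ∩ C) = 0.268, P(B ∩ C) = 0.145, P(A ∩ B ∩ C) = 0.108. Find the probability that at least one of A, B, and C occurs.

0.906

Inclusion–exclusion gives
P(A ∪ B ∪ C) = 0.544 + 0.459 + 0.498 − 0.290 − 0.268 − 0.145 + 0.108 = 0.906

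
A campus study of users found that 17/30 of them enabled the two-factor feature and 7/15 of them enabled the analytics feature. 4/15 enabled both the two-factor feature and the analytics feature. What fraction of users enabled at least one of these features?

Apply inclusion-exclusion:
P(≥1) = 17/30 + 7/15 − 4/15 = 23/30

23/30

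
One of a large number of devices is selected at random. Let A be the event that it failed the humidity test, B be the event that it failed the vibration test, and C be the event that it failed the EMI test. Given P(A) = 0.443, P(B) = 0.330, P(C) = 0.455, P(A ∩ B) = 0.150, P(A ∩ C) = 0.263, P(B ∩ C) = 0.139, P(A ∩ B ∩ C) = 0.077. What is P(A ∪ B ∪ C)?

Apply inclusion-exclusion:
P(A ∪ B ∪ C) = 0.443 + 0.330 + 0.455 − 0.150 − 0.263 − 0.139 + 0.077 = 0.753

0.753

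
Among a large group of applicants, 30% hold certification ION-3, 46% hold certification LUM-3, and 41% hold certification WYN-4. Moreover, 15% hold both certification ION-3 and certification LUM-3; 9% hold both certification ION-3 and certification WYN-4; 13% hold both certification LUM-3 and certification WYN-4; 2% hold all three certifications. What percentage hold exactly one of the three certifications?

P(exactly one) = 30 + 46 + 41 − 2·15 − 2·9 − 2·13 + 3·2 = 49%

49%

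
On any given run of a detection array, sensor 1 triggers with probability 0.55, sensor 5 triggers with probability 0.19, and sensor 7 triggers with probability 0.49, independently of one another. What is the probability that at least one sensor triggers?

0.814105

P(none) = (1 − 0.55) × (1 − 0.19) × (1 − 0.49) = 0.45 × 0.81 × 0.51 = 0.185895
P(at least one) = 1 − 0.185895 = 0.814105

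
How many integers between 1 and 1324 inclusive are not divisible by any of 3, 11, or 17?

By inclusion–exclusion:
441 + 120 + 77 − 40 − 25 − 7 + 2 = 568
1324 − 568 = 756

756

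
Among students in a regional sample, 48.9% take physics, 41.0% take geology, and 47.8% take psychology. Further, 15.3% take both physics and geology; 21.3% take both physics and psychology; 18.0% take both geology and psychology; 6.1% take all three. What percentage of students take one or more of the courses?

89.2%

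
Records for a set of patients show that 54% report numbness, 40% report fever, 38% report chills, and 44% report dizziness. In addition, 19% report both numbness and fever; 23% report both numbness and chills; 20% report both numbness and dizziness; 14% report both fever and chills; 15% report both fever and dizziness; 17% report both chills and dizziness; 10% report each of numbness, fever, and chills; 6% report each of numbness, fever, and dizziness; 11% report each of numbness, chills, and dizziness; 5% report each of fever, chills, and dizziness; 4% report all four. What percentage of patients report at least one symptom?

Inclusion–exclusion gives
P(at least one) = 54 + 40 + 38 + 44 − 19 − 23 − 20 − 14 − 15 − 17 + 10 + 6 + 11 + 5 − 4 = 96%

96%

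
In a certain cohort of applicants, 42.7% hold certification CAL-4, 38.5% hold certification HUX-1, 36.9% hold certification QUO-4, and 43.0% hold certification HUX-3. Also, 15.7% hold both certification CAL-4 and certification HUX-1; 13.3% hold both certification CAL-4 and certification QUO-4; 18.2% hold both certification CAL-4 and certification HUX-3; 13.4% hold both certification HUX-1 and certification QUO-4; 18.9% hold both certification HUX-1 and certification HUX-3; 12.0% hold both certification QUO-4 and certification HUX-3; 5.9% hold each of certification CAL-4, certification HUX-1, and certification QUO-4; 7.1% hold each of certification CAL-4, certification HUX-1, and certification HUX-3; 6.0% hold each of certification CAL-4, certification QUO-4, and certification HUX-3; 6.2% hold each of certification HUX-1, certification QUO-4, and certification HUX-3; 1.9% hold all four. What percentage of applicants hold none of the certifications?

7.1%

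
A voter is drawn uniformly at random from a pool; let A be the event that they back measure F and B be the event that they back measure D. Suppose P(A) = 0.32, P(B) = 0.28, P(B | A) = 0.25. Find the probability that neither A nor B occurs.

0.48

P(A ∩ B) = P(A)·P(B|A) = 0.32 × 0.25 = 0.08
P(A ∪ B) = 0.32 + 0.28 − 0.08 = 0.52
P(none) = 1 − 0.52 = 0.48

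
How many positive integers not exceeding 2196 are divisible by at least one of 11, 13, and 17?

461

199 + 168 + 129 − 15 − 11 − 9 + 0 = 461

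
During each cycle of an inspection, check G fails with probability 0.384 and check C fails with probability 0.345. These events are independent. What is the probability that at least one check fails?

0.59652

P(none) = (1 − 0.384) × (1 − 0.345) = 0.616 × 0.655 = 0.40348
P(at least one) = 1 − 0.40348 = 0.59652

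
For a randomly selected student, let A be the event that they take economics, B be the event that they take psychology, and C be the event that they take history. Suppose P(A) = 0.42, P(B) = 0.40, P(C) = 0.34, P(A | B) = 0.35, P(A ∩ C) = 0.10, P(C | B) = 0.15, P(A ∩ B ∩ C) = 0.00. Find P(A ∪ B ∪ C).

P(A ∩ B) = P(B)·P(A|B) = 0.40 × 0.35 = 0.14
P(B ∩ C) = P(B)·P(C|B) = 0.40 × 0.15 = 0.06
By inclusion-exclusion,
P(A ∪ B ∪ C) = 0.42 + 0.40 + 0.34 − 0.14 − 0.10 − 0.06 + 0.00 = 0.86

0.86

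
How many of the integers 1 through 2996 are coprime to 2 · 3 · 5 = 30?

1498 + 998 + 599 − 499 − 299 − 199 + 99 = 2197
2996 − 2197 = 799

799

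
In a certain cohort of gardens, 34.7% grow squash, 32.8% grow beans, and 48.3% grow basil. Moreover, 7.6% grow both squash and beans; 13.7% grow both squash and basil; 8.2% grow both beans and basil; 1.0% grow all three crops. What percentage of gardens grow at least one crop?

P(union) = 34.7 + 32.8 + 48.3 − 7.6 − 13.7 − 8.2 + 1.0 = 87.3%

87.3%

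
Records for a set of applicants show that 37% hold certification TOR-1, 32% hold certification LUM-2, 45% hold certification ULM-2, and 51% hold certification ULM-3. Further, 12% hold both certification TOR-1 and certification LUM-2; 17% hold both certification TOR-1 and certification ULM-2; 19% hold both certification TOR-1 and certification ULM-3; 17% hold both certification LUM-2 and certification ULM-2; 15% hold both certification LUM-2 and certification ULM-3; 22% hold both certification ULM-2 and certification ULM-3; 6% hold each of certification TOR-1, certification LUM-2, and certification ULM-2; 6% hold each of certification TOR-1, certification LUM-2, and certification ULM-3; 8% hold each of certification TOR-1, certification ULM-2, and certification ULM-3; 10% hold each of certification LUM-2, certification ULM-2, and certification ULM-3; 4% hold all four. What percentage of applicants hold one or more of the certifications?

Inclusion–exclusion gives
P(at least one) = 37 + 32 + 45 + 51 − 12 − 17 − 19 − 17 − 15 − 22 + 6 + 6 + 8 + 10 − 4 = 89%

89%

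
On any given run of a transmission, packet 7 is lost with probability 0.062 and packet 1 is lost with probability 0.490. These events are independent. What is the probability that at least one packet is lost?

0.52162

P(none) = (1 − 0.062) × (1 − 0.490) = 0.938 × 0.510 = 0.47838
P(at least one) = 1 − 0.47838 = 0.52162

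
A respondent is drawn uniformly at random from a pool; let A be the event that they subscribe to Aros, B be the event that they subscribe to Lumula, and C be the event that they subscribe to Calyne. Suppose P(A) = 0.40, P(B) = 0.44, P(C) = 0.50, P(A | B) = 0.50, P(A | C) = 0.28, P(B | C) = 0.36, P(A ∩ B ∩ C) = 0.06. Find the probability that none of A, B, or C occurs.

P(A ∩ B) = P(B)·P(A|B) = 0.44 × 0.50 = 0.22
P(A ∩ C) = P(C)·P(A|C) = 0.50 × 0.28 = 0.14
P(B ∩ C) = P(C)·P(B|C) = 0.50 × 0.36 = 0.18
By inclusion–exclusion:
P(A ∪ B ∪ C) = 0.40 + 0.44 + 0.50 − 0.22 − 0.14 − 0.18 + 0.06 = 0.86
P(none) = 1 − 0.86 = 0.14

0.14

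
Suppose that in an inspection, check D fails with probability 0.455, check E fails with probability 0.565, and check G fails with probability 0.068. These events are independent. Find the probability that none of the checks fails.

0.2209539

Since the events are independent, P(none) is the product of the individual non-occurrence probabilities.
P(none) = (1 − 0.455) × (1 − 0.565) × (1 − 0.068) = 0.545 × 0.435 × 0.932 = 0.2209539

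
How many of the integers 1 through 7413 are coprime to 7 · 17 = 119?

By inclusion-exclusion,
1059 + 436 − 62 = 1433
7413 − 1433 = 5980

5980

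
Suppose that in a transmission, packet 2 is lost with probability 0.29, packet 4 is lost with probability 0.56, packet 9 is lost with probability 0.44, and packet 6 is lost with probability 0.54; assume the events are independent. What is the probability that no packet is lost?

0.08047424

Since the events are independent, P(none) is the product of the individual non-occurrence probabilities.
P(none) = (1 − 0.29) × (1 − 0.56) × (1 − 0.44) × (1 − 0.54) = 0.71 × 0.44 × 0.56 × 0.46 = 0.08047424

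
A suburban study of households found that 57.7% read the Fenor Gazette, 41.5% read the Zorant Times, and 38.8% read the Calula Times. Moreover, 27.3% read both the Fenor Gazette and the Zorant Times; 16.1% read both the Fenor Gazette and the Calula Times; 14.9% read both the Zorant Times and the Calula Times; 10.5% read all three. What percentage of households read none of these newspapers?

By inclusion-exclusion,
P(at least one) = 57.7 + 41.5 + 38.8 − 27.3 − 16.1 − 14.9 + 10.5 = 90.2%
P(none) = 100% − 90.2% = 9.8%

9.8%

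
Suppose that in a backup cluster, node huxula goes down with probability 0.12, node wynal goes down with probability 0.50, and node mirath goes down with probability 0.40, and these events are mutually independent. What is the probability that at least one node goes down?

P(none) = (1 − 0.12) × (1 − 0.50) × (1 − 0.40) = 0.88 × 0.50 × 0.60 = 0.264
P(at least one) = 1 − 0.264 = 0.736

0.736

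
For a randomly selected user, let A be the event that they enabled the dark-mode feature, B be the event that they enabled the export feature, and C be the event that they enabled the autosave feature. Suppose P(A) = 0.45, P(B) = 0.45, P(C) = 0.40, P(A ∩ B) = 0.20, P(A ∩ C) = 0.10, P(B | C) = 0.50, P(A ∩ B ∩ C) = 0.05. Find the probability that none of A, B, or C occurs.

0.15

P(B ∩ C) = P(C)·P(B|C) = 0.40 × 0.50 = 0.20
P(A ∪ B ∪ C) = 0.45 + 0.45 + 0.40 − 0.20 − 0.10 − 0.20 + 0.05 = 0.85
P(none) = 1 − 0.85 = 0.15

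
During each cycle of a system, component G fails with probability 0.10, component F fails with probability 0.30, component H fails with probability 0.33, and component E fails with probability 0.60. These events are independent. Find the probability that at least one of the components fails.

0.83116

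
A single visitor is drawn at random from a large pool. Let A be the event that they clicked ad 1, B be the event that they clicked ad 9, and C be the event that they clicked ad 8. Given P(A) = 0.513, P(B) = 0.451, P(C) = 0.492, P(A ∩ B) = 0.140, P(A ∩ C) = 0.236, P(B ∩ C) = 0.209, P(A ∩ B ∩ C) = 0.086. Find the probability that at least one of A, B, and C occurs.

0.957

P(A ∪ B ∪ C) = 0.513 + 0.451 + 0.492 − 0.140 − 0.236 − 0.209 + 0.086 = 0.957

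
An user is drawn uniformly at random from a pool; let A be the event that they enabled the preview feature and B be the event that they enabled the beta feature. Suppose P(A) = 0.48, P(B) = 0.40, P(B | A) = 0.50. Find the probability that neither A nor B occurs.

P(A ∩ B) = P(A)·P(B|A) = 0.48 × 0.50 = 0.24
P(A ∪ B) = 0.48 + 0.40 − 0.24 = 0.64
P(none) = 1 − 0.64 = 0.36

0.36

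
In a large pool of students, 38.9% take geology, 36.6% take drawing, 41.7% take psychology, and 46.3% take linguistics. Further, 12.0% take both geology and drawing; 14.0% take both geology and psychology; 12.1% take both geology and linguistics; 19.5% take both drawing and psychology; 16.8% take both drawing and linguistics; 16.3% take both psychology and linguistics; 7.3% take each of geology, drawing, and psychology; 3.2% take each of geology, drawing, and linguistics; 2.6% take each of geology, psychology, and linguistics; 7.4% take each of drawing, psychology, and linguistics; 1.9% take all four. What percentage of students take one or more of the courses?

91.4%

By inclusion-exclusion,
P(at least one) = 38.9 + 36.6 + 41.7 + 46.3 − 12.0 − 14.0 − 12.1 − 19.5 − 16.8 − 16.3 + 7.3 + 3.2 + 2.6 + 7.4 − 1.9 = 91.4%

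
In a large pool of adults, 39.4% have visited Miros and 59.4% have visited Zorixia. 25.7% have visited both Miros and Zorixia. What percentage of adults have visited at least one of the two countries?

By inclusion-exclusion,
P(≥1) = 39.4 + 59.4 − 25.7 = 73.1%

73.1%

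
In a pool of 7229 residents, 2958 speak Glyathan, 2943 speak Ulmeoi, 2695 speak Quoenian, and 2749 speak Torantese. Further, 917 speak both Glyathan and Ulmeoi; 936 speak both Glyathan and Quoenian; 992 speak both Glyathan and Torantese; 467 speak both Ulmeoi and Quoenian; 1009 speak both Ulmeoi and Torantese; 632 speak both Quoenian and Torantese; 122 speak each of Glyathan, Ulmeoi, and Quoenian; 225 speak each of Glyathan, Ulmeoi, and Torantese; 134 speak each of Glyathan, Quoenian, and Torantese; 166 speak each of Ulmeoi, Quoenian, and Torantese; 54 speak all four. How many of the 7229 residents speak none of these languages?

244

Using inclusion–exclusion:
|union| = 2958 + 2943 + 2695 + 2749 − 917 − 936 − 992 − 467 − 1009 − 632 + 122 + 225 + 134 + 166 − 54 = 6985
None: 7229 − 6985 = 244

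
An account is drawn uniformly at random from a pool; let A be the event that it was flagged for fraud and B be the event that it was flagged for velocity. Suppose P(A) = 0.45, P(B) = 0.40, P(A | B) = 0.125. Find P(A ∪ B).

P(A ∩ B) = P(B)·P(A|B) = 0.40 × 0.125 = 0.05
Apply inclusion-exclusion:
P(A ∪ B) = 0.45 + 0.40 − 0.05 = 0.80

0.80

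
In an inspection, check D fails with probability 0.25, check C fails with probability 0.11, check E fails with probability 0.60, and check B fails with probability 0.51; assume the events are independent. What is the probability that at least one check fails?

0.86917

Since the events are independent, P(none) is the product of the individual non-occurrence probabilities.
P(none) = (1 − 0.25) × (1 − 0.11) × (1 − 0.60) × (1 − 0.51) = 0.75 × 0.89 × 0.40 × 0.49 = 0.13083
P(at least one) = 1 − 0.13083 = 0.86917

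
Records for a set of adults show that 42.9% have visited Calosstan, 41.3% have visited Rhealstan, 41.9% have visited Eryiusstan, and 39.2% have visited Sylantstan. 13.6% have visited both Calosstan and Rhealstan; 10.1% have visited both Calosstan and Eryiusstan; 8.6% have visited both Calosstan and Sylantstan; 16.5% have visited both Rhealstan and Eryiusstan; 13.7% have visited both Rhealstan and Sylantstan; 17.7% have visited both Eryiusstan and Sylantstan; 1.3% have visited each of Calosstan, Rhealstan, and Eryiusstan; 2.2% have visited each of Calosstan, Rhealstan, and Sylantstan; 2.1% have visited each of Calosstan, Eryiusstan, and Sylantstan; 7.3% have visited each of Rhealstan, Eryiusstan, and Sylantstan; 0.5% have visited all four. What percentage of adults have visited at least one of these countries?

P(≥1) = 42.9 + 41.3 + 41.9 + 39.2 − 13.6 − 10.1 − 8.6 − 16.5 − 13.7 − 17.7 + 1.3 + 2.2 + 2.1 + 7.3 − 0.5 = 97.5%

97.5%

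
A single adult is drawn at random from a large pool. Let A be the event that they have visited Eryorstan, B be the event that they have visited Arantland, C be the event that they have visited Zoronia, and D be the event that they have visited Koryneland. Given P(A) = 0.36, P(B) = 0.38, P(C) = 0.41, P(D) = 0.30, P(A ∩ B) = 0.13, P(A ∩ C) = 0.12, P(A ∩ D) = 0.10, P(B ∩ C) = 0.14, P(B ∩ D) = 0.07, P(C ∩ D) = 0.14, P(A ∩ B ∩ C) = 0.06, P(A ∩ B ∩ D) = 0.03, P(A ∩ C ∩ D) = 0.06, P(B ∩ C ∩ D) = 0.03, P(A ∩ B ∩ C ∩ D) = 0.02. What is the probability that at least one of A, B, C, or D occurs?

0.91

Inclusion–exclusion gives
P(A ∪ B ∪ C ∪ D) = 0.36 + 0.38 + 0.41 + 0.30 − 0.13 − 0.12 − 0.10 − 0.14 − 0.07 − 0.14 + 0.06 + 0.03 + 0.06 + 0.03 − 0.02 = 0.91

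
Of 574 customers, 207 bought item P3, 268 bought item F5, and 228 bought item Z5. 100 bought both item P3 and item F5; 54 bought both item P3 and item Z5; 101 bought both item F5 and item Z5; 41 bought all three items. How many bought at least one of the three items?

489

Apply inclusion-exclusion:
|at least one| = 207 + 268 + 228 − 100 − 54 − 101 + 41 = 489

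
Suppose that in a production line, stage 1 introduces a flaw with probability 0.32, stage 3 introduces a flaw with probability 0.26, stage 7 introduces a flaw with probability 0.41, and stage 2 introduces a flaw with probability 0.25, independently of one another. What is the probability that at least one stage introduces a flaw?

P(none) = (1 − 0.32) × (1 − 0.26) × (1 − 0.41) × (1 − 0.25) = 0.68 × 0.74 × 0.59 × 0.75 = 0.222666
P(at least one) = 1 − 0.222666 = 0.777334

0.777334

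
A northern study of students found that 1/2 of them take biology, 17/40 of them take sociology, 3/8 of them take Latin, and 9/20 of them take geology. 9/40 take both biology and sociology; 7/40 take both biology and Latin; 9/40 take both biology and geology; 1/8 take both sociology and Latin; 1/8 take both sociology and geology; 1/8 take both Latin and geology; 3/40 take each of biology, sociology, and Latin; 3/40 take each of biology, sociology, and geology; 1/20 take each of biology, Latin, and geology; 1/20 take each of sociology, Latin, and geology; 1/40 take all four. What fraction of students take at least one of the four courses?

39/40

Apply inclusion-exclusion:
P(union) = 1/2 + 17/40 + 3/8 + 9/20 − 9/40 − 7/40 − 9/40 − 1/8 − 1/8 − 1/8 + 3/40 + 3/40 + 1/20 + 1/20 − 1/40 = 39/40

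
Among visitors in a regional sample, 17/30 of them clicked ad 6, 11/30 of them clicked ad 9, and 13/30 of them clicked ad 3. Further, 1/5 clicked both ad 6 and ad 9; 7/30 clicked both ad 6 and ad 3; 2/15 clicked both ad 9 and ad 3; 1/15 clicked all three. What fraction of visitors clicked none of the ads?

2/15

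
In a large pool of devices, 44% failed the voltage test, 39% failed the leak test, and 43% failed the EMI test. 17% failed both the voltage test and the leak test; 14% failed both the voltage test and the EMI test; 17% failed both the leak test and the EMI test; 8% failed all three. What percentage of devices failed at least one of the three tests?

86%

Apply inclusion-exclusion:
P(≥1) = 44 + 39 + 43 − 17 − 14 − 17 + 8 = 86%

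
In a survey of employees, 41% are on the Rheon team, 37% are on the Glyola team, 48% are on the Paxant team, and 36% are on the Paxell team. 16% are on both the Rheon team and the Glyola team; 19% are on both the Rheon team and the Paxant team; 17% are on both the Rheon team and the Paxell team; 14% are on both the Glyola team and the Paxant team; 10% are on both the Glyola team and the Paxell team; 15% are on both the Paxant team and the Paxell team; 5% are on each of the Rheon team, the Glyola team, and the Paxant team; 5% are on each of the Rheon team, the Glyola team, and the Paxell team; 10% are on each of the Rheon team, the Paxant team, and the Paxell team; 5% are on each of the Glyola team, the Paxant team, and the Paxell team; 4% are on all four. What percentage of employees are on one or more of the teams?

Inclusion–exclusion gives
P(at least one) = 41 + 37 + 48 + 36 − 16 − 19 − 17 − 14 − 10 − 15 + 5 + 5 + 10 + 5 − 4 = 92%

92%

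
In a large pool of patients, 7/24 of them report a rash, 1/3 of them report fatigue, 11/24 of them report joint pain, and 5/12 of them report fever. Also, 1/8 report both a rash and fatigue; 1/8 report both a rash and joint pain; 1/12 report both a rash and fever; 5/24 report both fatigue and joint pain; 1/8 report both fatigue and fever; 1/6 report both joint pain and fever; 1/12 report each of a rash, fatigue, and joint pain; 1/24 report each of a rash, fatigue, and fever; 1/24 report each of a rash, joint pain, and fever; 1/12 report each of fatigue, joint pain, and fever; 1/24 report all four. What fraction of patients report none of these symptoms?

Apply inclusion-exclusion:
P(≥1) = 7/24 + 1/3 + 11/24 + 5/12 − 1/8 − 1/8 − 1/12 − 5/24 − 1/8 − 1/6 + 1/12 + 1/24 + 1/24 + 1/12 − 1/24 = 7/8
P(none) = 1 − 7/8 = 1/8

1/8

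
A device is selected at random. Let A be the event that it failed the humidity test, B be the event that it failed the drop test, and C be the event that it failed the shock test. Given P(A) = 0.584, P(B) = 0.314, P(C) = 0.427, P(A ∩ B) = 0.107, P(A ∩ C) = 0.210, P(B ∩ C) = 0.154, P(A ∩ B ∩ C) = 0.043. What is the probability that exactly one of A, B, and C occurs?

0.512

Using the inclusion–exclusion count for exactly one event:
P(exactly one) = 0.584 + 0.314 + 0.427 − 2·0.107 − 2·0.210 − 2·0.154 + 3·0.043 = 0.512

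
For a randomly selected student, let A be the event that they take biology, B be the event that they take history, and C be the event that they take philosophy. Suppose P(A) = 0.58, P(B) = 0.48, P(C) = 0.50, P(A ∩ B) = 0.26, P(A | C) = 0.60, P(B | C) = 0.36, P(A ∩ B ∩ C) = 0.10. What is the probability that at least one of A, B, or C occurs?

0.92

P(A ∩ C) = P(C)·P(A|C) = 0.50 × 0.60 = 0.30
P(B ∩ C) = P(C)·P(B|C) = 0.50 × 0.36 = 0.18
P(A ∪ B ∪ C) = 0.58 + 0.48 + 0.50 − 0.26 − 0.30 − 0.18 + 0.10 = 0.92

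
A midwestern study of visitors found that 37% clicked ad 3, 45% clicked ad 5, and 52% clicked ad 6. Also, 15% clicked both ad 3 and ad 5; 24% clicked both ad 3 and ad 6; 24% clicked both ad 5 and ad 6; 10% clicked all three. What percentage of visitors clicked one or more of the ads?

P(union) = 37 + 45 + 52 − 15 − 24 − 24 + 10 = 81%

81%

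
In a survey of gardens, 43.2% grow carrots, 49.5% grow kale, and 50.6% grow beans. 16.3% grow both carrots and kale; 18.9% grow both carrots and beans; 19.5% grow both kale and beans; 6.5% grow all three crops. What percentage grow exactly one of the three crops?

By inclusion–exclusion (exactly-one form):
P(exactly one) = 43.2 + 49.5 + 50.6 − 2·16.3 − 2·18.9 − 2·19.5 + 3·6.5 = 53.4%

53.4%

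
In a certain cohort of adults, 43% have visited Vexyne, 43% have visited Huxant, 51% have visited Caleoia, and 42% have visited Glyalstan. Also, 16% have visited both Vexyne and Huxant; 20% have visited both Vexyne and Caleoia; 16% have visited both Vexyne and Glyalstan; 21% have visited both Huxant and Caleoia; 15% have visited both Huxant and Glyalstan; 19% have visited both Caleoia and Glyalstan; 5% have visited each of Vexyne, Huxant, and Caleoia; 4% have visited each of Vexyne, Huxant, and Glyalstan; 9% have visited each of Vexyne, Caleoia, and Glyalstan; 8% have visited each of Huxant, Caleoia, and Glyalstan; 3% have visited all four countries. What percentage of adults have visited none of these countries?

By inclusion–exclusion:
P(union) = 43 + 43 + 51 + 42 − 16 − 20 − 16 − 21 − 15 − 19 + 5 + 4 + 9 + 8 − 3 = 95%
P(none) = 100% − 95% = 5%

5%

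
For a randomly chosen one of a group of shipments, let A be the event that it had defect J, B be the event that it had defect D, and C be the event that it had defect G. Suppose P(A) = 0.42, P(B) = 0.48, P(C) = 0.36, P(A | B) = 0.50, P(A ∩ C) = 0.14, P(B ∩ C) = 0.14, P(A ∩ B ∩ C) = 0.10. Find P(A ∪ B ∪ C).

0.84

P(A ∩ B) = P(B)·P(A|B) = 0.48 × 0.50 = 0.24
By inclusion-exclusion,
P(A ∪ B ∪ C) = 0.42 + 0.48 + 0.36 − 0.24 − 0.14 − 0.14 + 0.10 = 0.84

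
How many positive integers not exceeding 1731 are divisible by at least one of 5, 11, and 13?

⌊1731/5⌋ + ⌊1731/11⌋ + ⌊1731/13⌋ − ⌊1731/55⌋ − ⌊1731/65⌋ − ⌊1731/143⌋ + ⌊1731/715⌋ = 346 + 157 + 133 − 31 − 26 − 12 + 2 = 569

569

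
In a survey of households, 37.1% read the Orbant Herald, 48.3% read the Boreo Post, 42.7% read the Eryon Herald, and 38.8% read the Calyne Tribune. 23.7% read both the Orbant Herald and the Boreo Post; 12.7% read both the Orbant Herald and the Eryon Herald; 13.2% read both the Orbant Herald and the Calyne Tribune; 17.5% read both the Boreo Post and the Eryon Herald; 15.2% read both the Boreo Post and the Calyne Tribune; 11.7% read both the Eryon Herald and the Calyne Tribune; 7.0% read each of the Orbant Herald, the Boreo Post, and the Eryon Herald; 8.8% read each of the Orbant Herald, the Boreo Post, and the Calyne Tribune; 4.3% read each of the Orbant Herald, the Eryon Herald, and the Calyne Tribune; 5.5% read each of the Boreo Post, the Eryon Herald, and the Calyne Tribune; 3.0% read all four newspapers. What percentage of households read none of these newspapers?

Apply inclusion-exclusion:
P(union) = 37.1 + 48.3 + 42.7 + 38.8 − 23.7 − 12.7 − 13.2 − 17.5 − 15.2 − 11.7 + 7.0 + 8.8 + 4.3 + 5.5 − 3.0 = 95.5%
P(none) = 100% − 95.5% = 4.5%

4.5%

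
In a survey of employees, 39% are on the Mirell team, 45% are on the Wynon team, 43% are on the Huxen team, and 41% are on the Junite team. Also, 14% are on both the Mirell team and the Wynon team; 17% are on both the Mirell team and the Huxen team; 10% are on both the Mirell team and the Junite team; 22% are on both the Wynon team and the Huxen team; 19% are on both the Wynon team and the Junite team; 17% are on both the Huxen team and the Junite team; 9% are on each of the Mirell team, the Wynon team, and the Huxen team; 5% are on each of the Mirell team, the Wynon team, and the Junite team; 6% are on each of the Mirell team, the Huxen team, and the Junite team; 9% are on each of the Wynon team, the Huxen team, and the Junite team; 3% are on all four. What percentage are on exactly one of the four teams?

Using the inclusion–exclusion count for exactly one event:
P(exactly one) = 39 + 45 + 43 + 41 − 2·14 − 2·17 − 2·10 − 2·22 − 2·19 − 2·17 + 3·9 + 3·5 + 3·6 + 3·9 − 4·3 = 45%

45%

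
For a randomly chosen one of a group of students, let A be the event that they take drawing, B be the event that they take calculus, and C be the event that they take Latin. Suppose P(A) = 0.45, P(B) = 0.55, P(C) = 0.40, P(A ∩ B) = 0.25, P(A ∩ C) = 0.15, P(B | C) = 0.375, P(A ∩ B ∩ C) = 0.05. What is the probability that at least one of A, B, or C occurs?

0.90

P(B ∩ C) = P(C)·P(B|C) = 0.40 × 0.375 = 0.15
By inclusion-exclusion,
P(A ∪ B ∪ C) = 0.45 + 0.55 + 0.40 − 0.25 − 0.15 − 0.15 + 0.05 = 0.90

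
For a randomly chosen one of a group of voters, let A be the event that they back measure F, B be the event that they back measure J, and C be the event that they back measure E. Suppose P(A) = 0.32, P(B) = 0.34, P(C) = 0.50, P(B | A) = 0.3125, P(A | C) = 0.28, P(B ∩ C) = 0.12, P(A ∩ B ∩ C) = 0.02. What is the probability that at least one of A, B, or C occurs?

P(A ∩ B) = P(A)·P(B|A) = 0.32 × 0.3125 = 0.10
P(A ∩ C) = P(C)·P(A|C) = 0.50 × 0.28 = 0.14
By inclusion-exclusion,
P(A ∪ B ∪ C) = 0.32 + 0.34 + 0.50 − 0.10 − 0.14 − 0.12 + 0.02 = 0.82

0.82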